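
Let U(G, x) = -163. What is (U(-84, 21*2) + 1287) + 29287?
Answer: 30411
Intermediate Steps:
(U(-84, 21*2) + 1287) + 29287 = (-163 + 1287) + 29287 = 1124 + 29287 = 30411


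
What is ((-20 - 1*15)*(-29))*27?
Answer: 27405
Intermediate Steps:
((-20 - 1*15)*(-29))*27 = ((-20 - 15)*(-29))*27 = -35*(-29)*27 = 1015*27 = 27405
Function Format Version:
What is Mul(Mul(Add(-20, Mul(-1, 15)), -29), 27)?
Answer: 27405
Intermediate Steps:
Mul(Mul(Add(-20, Mul(-1, 15)), -29), 27) = Mul(Mul(Add(-20, -15), -29), 27) = Mul(Mul(-35, -29), 27) = Mul(1015, 27) = 27405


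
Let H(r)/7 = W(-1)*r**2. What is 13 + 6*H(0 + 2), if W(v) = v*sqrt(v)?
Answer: 13 - 168*I ≈ 13.0 - 168.0*I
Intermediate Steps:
W(v) = v**(3/2)
H(r) = -7*I*r**2 (H(r) = 7*((-1)**(3/2)*r**2) = 7*((-I)*r**2) = 7*(-I*r**2) = -7*I*r**2)
13 + 6*H(0 + 2) = 13 + 6*(-7*I*(0 + 2)**2) = 13 + 6*(-7*I*2**2) = 13 + 6*(-7*I*4) = 13 + 6*(-28*I) = 13 - 168*I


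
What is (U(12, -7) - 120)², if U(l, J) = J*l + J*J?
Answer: 24025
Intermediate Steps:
U(l, J) = J² + J*l (U(l, J) = J*l + J² = J² + J*l)
(U(12, -7) - 120)² = (-7*(-7 + 12) - 120)² = (-7*5 - 120)² = (-35 - 120)² = (-155)² = 24025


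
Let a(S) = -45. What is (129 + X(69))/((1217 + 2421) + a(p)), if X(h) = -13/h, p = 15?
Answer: 8888/247917 ≈ 0.035851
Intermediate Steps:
(129 + X(69))/((1217 + 2421) + a(p)) = (129 - 13/69)/((1217 + 2421) - 45) = (129 - 13*1/69)/(3638 - 45) = (129 - 13/69)/3593 = (8888/69)*(1/3593) = 8888/247917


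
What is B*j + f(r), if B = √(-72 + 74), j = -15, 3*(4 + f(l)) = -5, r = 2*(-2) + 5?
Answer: -17/3 - 15*√2 ≈ -26.880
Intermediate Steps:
r = 1 (r = -4 + 5 = 1)
f(l) = -17/3 (f(l) = -4 + (⅓)*(-5) = -4 - 5/3 = -17/3)
B = √2 ≈ 1.4142
B*j + f(r) = √2*(-15) - 17/3 = -15*√2 - 17/3 = -17/3 - 15*√2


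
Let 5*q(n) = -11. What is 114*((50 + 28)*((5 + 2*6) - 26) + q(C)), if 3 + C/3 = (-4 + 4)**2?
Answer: -401394/5 ≈ -80279.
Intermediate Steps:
C = -9 (C = -9 + 3*(-4 + 4)**2 = -9 + 3*0**2 = -9 + 3*0 = -9 + 0 = -9)
q(n) = -11/5 (q(n) = (1/5)*(-11) = -11/5)
114*((50 + 28)*((5 + 2*6) - 26) + q(C)) = 114*((50 + 28)*((5 + 2*6) - 26) - 11/5) = 114*(78*((5 + 12) - 26) - 11/5) = 114*(78*(17 - 26) - 11/5) = 114*(78*(-9) - 11/5) = 114*(-702 - 11/5) = 114*(-3521/5) = -401394/5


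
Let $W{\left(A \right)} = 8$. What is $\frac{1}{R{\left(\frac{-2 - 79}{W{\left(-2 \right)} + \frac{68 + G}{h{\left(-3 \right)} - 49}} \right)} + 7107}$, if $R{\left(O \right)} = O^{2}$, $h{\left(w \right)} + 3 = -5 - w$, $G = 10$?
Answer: $\frac{3481}{25270908} \approx 0.00013775$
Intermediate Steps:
$h{\left(w \right)} = -8 - w$ ($h{\left(w \right)} = -3 - \left(5 + w\right) = -8 - w$)
$\frac{1}{R{\left(\frac{-2 - 79}{W{\left(-2 \right)} + \frac{68 + G}{h{\left(-3 \right)} - 49}} \right)} + 7107} = \frac{1}{\left(\frac{-2 - 79}{8 + \frac{68 + 10}{\left(-8 - -3\right) - 49}}\right)^{2} + 7107} = \frac{1}{\left(- \frac{81}{8 + \frac{78}{\left(-8 + 3\right) - 49}}\right)^{2} + 7107} = \frac{1}{\left(- \frac{81}{8 + \frac{78}{-5 - 49}}\right)^{2} + 7107} = \frac{1}{\left(- \frac{81}{8 + \frac{78}{-54}}\right)^{2} + 7107} = \frac{1}{\left(- \frac{81}{8 + 78 \left(- \frac{1}{54}\right)}\right)^{2} + 7107} = \frac{1}{\left(- \frac{81}{8 - \frac{13}{9}}\right)^{2} + 7107} = \frac{1}{\left(- \frac{81}{\frac{59}{9}}\right)^{2} + 7107} = \frac{1}{\left(\left(-81\right) \frac{9}{59}\right)^{2} + 7107} = \frac{1}{\left(- \frac{729}{59}\right)^{2} + 7107} = \frac{1}{\frac{531441}{3481} + 7107} = \frac{1}{\frac{25270908}{3481}} = \frac{3481}{25270908}$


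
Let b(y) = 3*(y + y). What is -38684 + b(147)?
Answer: -37802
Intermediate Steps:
b(y) = 6*y (b(y) = 3*(2*y) = 6*y)
-38684 + b(147) = -38684 + 6*147 = -38684 + 882 = -37802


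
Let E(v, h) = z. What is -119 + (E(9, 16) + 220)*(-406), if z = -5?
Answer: -87409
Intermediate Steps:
E(v, h) = -5
-119 + (E(9, 16) + 220)*(-406) = -119 + (-5 + 220)*(-406) = -119 + 215*(-406) = -119 - 87290 = -87409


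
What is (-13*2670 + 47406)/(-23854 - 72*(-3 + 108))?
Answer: -6348/15707 ≈ -0.40415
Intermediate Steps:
(-13*2670 + 47406)/(-23854 - 72*(-3 + 108)) = (-34710 + 47406)/(-23854 - 72*105) = 12696/(-23854 - 7560) = 12696/(-31414) = 12696*(-1/31414) = -6348/15707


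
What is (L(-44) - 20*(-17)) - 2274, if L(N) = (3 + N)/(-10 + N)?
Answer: -104395/54 ≈ -1933.2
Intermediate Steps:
L(N) = (3 + N)/(-10 + N)
(L(-44) - 20*(-17)) - 2274 = ((3 - 44)/(-10 - 44) - 20*(-17)) - 2274 = (-41/(-54) + 340) - 2274 = (-1/54*(-41) + 340) - 2274 = (41/54 + 340) - 2274 = 18401/54 - 2274 = -104395/54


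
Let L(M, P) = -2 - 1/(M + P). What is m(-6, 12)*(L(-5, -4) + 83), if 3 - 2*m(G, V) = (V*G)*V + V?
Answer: 34675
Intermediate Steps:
m(G, V) = 3/2 - V/2 - G*V²/2 (m(G, V) = 3/2 - ((V*G)*V + V)/2 = 3/2 - ((G*V)*V + V)/2 = 3/2 - (G*V² + V)/2 = 3/2 - (V + G*V²)/2 = 3/2 + (-V/2 - G*V²/2) = 3/2 - V/2 - G*V²/2)
m(-6, 12)*(L(-5, -4) + 83) = (3/2 - ½*12 - ½*(-6)*12²)*((-1 - 2*(-5) - 2*(-4))/(-5 - 4) + 83) = (3/2 - 6 - ½*(-6)*144)*((-1 + 10 + 8)/(-9) + 83) = (3/2 - 6 + 432)*(-⅑*17 + 83) = 855*(-17/9 + 83)/2 = (855/2)*(730/9) = 34675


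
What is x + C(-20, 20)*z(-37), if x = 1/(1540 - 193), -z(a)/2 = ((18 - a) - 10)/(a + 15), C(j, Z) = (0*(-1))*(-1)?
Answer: 1/1347 ≈ 0.00074239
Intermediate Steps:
C(j, Z) = 0 (C(j, Z) = 0*(-1) = 0)
z(a) = -2*(8 - a)/(15 + a) (z(a) = -2*((18 - a) - 10)/(a + 15) = -2*(8 - a)/(15 + a))
x = 1/1347 ≈ 0.00074239
x + C(-20, 20)*z(-37) = 1/1347 + 0*(2*(-8 - 37)/(15 - 37)) = 1/1347 + 0*(2*(-45)/(-22)) = 1/1347 + 0*(2*(-1/22)*(-45)) = 1/1347 + 0*(45/11) = 1/1347 + 0 = 1/1347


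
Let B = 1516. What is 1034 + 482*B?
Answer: 731746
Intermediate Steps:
1034 + 482*B = 1034 + 482*1516 = 1034 + 730712 = 731746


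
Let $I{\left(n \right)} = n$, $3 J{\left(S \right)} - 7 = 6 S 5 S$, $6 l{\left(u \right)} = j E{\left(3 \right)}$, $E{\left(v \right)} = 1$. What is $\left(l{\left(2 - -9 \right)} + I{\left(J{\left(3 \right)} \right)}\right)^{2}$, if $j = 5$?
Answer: $\frac{312481}{36} \approx 8680.0$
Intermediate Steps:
$l{\left(u \right)} = \frac{5}{6}$ ($l{\left(u \right)} = \frac{5 \cdot 1}{6} = \frac{1}{6} \cdot 5 = \frac{5}{6}$)
$J{\left(S \right)} = \frac{7}{3} + 10 S^{2}$ ($J{\left(S \right)} = \frac{7}{3} + \frac{6 S 5 S}{3} = \frac{7}{3} + \frac{30 S S}{3} = \frac{7}{3} + \frac{30 S^{2}}{3} = \frac{7}{3} + 10 S^{2}$)
$\left(l{\left(2 - -9 \right)} + I{\left(J{\left(3 \right)} \right)}\right)^{2} = \left(\frac{5}{6} + \left(\frac{7}{3} + 10 \cdot 3^{2}\right)\right)^{2} = \left(\frac{5}{6} + \left(\frac{7}{3} + 10 \cdot 9\right)\right)^{2} = \left(\frac{5}{6} + \left(\frac{7}{3} + 90\right)\right)^{2} = \left(\frac{5}{6} + \frac{277}{3}\right)^{2} = \left(\frac{559}{6}\right)^{2} = \frac{312481}{36}$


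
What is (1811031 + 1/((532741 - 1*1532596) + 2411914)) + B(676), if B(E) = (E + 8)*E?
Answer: 3210196111486/1412059 ≈ 2.2734e+6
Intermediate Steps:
B(E) = E*(8 + E) (B(E) = (8 + E)*E = E*(8 + E))
(1811031 + 1/((532741 - 1*1532596) + 2411914)) + B(676) = (1811031 + 1/((532741 - 1*1532596) + 2411914)) + 676*(8 + 676) = (1811031 + 1/((532741 - 1532596) + 2411914)) + 676*684 = (1811031 + 1/(-999855 + 2411914)) + 462384 = (1811031 + 1/1412059) + 462384 = 2557282622830/1412059 + 462384 = 3210196111486/1412059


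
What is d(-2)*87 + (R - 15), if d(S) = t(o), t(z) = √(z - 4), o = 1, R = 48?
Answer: 33 + 87*I*√3 ≈ 33.0 + 150.69*I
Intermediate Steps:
t(z) = √(-4 + z)
d(S) = I*√3 (d(S) = √(-4 + 1) = √(-3) = I*√3)
d(-2)*87 + (R - 15) = (I*√3)*87 + (48 - 15) = 87*I*√3 + 33 = 33 + 87*I*√3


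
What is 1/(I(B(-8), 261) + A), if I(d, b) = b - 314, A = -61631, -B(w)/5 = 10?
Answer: -1/61684 ≈ -1.6212e-5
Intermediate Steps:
B(w) = -50 (B(w) = -5*10 = -50)
I(d, b) = -314 + b
1/(I(B(-8), 261) + A) = 1/((-314 + 261) - 61631) = 1/(-53 - 61631) = 1/(-61684) = -1/61684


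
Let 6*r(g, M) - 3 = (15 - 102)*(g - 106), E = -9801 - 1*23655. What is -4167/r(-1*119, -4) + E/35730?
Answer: -43008973/19431165 ≈ -2.2134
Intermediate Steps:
E = -33456 (E = -9801 - 23655 = -33456)
r(g, M) = 3075/2 - 29*g/2 (r(g, M) = ½ + ((15 - 102)*(g - 106))/6 = ½ + (-87*(-106 + g))/6 = ½ + (9222 - 87*g)/6 = ½ + (1537 - 29*g/2) = 3075/2 - 29*g/2)
-4167/r(-1*119, -4) + E/35730 = -4167/(3075/2 - (-29)*119/2) - 33456/35730 = -4167/(3075/2 - 29/2*(-119)) - 33456*1/35730 = -4167/(3075/2 + 3451/2) - 5576/5955 = -4167/3263 - 5576/5955 = -43008973/19431165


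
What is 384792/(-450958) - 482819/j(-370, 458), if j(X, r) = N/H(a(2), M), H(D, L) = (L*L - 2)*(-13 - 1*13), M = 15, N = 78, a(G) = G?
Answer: 24277016024935/676437 ≈ 3.5890e+7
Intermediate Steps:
H(D, L) = 52 - 26*L**2 (H(D, L) = (L**2 - 2)*(-13 - 13) = (-2 + L**2)*(-26) = 52 - 26*L**2)
j(X, r) = -3/223 (j(X, r) = 78/(52 - 26*15**2) = 78/(52 - 26*225) = 78/(52 - 5850) = 78/(-5798) = 78*(-1/5798) = -3/223)
384792/(-450958) - 482819/j(-370, 458) = 384792/(-450958) - 482819/(-3/223) = 384792*(-1/450958) - 482819*(-223/3) = -192396/225479 + 107668637/3 = 24277016024935/676437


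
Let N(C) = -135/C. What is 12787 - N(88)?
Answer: 1125391/88 ≈ 12789.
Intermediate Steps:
12787 - N(88) = 12787 - (-135)/88 = 12787 - 1*(-135/88) = 12787 + 135/88 = 1125391/88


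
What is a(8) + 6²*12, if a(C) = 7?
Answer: 439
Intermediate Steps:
a(8) + 6²*12 = 7 + 6²*12 = 7 + 36*12 = 7 + 432 = 439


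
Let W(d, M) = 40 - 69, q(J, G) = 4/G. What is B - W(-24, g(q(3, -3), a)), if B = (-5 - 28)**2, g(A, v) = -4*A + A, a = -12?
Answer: 1118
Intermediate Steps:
g(A, v) = -3*A
B = 1089 (B = (-33)**2 = 1089)
W(d, M) = -29
B - W(-24, g(q(3, -3), a)) = 1089 - 1*(-29) = 1089 + 29 = 1118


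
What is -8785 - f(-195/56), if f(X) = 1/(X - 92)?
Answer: -46973339/5347 ≈ -8785.0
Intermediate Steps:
f(X) = 1/(-92 + X)
-8785 - f(-195/56) = -8785 - 1/(-92 - 195/56) = -8785 - 1/(-5347/56) = -8785 - 1*(-56/5347) = -8785 + 56/5347 = -46973339/5347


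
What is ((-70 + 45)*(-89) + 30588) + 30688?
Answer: 63501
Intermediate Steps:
((-70 + 45)*(-89) + 30588) + 30688 = (-25*(-89) + 30588) + 30688 = (2225 + 30588) + 30688 = 32813 + 30688 = 63501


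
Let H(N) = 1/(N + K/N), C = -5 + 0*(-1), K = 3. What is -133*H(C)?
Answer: 95/4 ≈ 23.750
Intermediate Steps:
C = -5 (C = -5 + 0 = -5)
H(N) = 1/(N + 3/N)
-133*H(C) = -(-665)/(3 + (-5)**2) = -(-665)/(3 + 25) = -(-665)/28 = -133*(-5/28) = 95/4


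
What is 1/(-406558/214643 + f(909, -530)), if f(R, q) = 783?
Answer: 214643/167658911 ≈ 0.0012802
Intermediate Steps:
1/(-406558/214643 + f(909, -530)) = 1/(-406558/214643 + 783) = 1/(167658911/214643) = 214643/167658911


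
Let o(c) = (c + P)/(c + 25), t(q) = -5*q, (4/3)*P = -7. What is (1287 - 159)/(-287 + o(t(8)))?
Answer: -67680/17039 ≈ -3.9721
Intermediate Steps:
P = -21/4 (P = (¾)*(-7) = -21/4 ≈ -5.2500)
o(c) = (-21/4 + c)/(25 + c) (o(c) = (c - 21/4)/(c + 25) = (-21/4 + c)/(25 + c))
(1287 - 159)/(-287 + o(t(8))) = (1287 - 159)/(-287 + (-21/4 - 5*8)/(25 - 5*8)) = 1128/(-287 + (-21/4 - 40)/(25 - 40)) = 1128/(-287 - 181/4/(-15)) = 1128/(-287 - 1/15*(-181/4)) = 1128/(-287 + 181/60) = 1128/(-17039/60) = 1128*(-60/17039) = -67680/17039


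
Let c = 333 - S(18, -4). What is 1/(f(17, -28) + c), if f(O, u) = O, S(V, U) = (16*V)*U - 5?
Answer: 1/1507 ≈ 0.00066357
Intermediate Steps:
S(V, U) = -5 + 16*U*V (S(V, U) = 16*U*V - 5 = -5 + 16*U*V)
c = 1490 (c = 333 - (-5 + 16*(-4)*18) = 333 - (-5 - 1152) = 333 - 1*(-1157) = 333 + 1157 = 1490)
1/(f(17, -28) + c) = 1/(17 + 1490) = 1/1507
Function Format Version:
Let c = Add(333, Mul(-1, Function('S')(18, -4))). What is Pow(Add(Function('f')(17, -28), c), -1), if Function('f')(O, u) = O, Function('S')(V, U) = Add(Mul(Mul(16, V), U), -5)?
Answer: Rational(1, 1507) ≈ 0.00066357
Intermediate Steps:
Function('S')(V, U) = Add(-5, Mul(16, U, V)) (Function('S')(V, U) = Add(Mul(16, U, V), -5) = Add(-5, Mul(16, U, V)))
c = 1490 (c = Add(333, Mul(-1, Add(-5, Mul(16, -4, 18)))) = Add(333, Mul(-1, Add(-5, -1152))) = Add(333, Mul(-1, -1157)) = Add(333, 1157) = 1490)
Pow(Add(Function('f')(17, -28), c), -1) = Pow(Add(17, 1490), -1) = Pow(1507, -1) = Rational(1, 1507)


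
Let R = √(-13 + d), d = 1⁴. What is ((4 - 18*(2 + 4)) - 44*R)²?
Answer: -12416 + 18304*I*√3 ≈ -12416.0 + 31703.0*I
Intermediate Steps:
d = 1
R = 2*I*√3 (R = √(-13 + 1) = √(-12) = 2*I*√3 ≈ 3.4641*I)
((4 - 18*(2 + 4)) - 44*R)² = ((4 - 18*(2 + 4)) - 88*I*√3)² = ((4 - 18*6) - 88*I*√3)² = ((4 - 108) - 88*I*√3)² = (-104 - 88*I*√3)²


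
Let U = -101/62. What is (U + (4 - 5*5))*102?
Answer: -71553/31 ≈ -2308.2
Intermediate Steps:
U = -101/62 (U = -101*1/62 = -101/62 ≈ -1.6290)
(U + (4 - 5*5))*102 = (-101/62 + (4 - 5*5))*102 = (-101/62 + (4 - 25))*102 = (-101/62 - 21)*102 = -1403/62*102 = -71553/31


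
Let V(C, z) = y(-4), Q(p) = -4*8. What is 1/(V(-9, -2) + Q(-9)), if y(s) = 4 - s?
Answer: -1/24 ≈ -0.041667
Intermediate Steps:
Q(p) = -32
V(C, z) = 8 (V(C, z) = 4 - 1*(-4) = 4 + 4 = 8)
1/(V(-9, -2) + Q(-9)) = 1/(8 - 32) = 1/(-24) = -1/24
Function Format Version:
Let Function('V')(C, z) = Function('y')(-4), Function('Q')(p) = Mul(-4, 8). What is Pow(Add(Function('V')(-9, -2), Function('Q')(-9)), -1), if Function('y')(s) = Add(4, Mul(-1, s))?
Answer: Rational(-1, 24) ≈ -0.041667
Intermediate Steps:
Function('Q')(p) = -32
Function('V')(C, z) = 8 (Function('V')(C, z) = Add(4, Mul(-1, -4)) = Add(4, 4) = 8)
Pow(Add(Function('V')(-9, -2), Function('Q')(-9)), -1) = Pow(Add(8, -32), -1) = Pow(-24, -1) = Rational(-1, 24)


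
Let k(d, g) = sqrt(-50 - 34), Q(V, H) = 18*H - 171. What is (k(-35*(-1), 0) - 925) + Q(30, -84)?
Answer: -2608 + 2*I*sqrt(21) ≈ -2608.0 + 9.1651*I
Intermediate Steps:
Q(V, H) = -171 + 18*H
k(d, g) = 2*I*sqrt(21) (k(d, g) = sqrt(-84) = 2*I*sqrt(21))
(k(-35*(-1), 0) - 925) + Q(30, -84) = (2*I*sqrt(21) - 925) + (-171 + 18*(-84)) = (-925 + 2*I*sqrt(21)) + (-171 - 1512) = (-925 + 2*I*sqrt(21)) - 1683 = -2608 + 2*I*sqrt(21)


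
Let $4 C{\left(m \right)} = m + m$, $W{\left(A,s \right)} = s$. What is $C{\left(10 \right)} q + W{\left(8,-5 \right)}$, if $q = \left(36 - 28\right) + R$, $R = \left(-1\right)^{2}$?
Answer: $40$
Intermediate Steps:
$C{\left(m \right)} = \frac{m}{2}$ ($C{\left(m \right)} = \frac{m + m}{4} = \frac{2 m}{4} = \frac{m}{2}$)
$R = 1$
$q = 9$ ($q = \left(36 - 28\right) + 1 = 8 + 1 = 9$)
$C{\left(10 \right)} q + W{\left(8,-5 \right)} = \frac{1}{2} \cdot 10 \cdot 9 - 5 = 5 \cdot 9 - 5 = 45 - 5 = 40$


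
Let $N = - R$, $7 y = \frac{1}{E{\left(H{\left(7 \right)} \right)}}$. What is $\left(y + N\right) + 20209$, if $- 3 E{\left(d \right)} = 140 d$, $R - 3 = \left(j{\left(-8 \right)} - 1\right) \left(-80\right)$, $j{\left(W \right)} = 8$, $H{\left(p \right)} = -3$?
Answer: $\frac{20350681}{980} \approx 20766.0$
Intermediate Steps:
$R = -557$ ($R = 3 + \left(8 - 1\right) \left(-80\right) = 3 + 7 \left(-80\right) = 3 - 560 = -557$)
$E{\left(d \right)} = - \frac{140 d}{3}$
$y = \frac{1}{980}$ ($y = \frac{1}{7 \left(\left(- \frac{140}{3}\right) \left(-3\right)\right)} = \frac{1}{7 \cdot 140} = \frac{1}{7} \cdot \frac{1}{140} = \frac{1}{980} \approx 0.0010204$)
$N = 557$ ($N = \left(-1\right) \left(-557\right) = 557$)
$\left(y + N\right) + 20209 = \left(\frac{1}{980} + 557\right) + 20209 = \frac{545861}{980} + 20209 = \frac{20350681}{980}$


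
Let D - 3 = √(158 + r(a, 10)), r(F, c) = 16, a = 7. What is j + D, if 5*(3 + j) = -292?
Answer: -292/5 + √174 ≈ -45.209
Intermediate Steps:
D = 3 + √174 (D = 3 + √(158 + 16) = 3 + √174 ≈ 16.191)
j = -307/5 (j = -3 + (⅕)*(-292) = -3 - 292/5 = -307/5 ≈ -61.400)
j + D = -307/5 + (3 + √174) = -292/5 + √174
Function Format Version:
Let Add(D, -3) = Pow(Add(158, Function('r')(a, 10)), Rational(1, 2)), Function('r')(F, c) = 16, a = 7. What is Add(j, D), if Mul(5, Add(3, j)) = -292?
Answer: Add(Rational(-292, 5), Pow(174, Rational(1, 2))) ≈ -45.209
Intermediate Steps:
D = Add(3, Pow(174, Rational(1, 2))) (D = Add(3, Pow(Add(158, 16), Rational(1, 2))) = Add(3, Pow(174, Rational(1, 2))) ≈ 16.191)
j = Rational(-307, 5) (j = Add(-3, Mul(Rational(1, 5), -292)) = Add(-3, Rational(-292, 5)) = Rational(-307, 5) ≈ -61.400)
Add(j, D) = Add(Rational(-307, 5), Add(3, Pow(174, Rational(1, 2)))) = Add(Rational(-292, 5), Pow(174, Rational(1, 2)))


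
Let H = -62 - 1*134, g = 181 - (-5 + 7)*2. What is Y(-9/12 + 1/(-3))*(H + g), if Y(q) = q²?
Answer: -3211/144 ≈ -22.299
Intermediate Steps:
g = 177 (g = 181 - 2*2 = 181 - 1*4 = 181 - 4 = 177)
H = -196 (H = -62 - 134 = -196)
Y(-9/12 + 1/(-3))*(H + g) = (-9/12 + 1/(-3))²*(-196 + 177) = (-9*1/12 + 1*(-⅓))²*(-19) = (-¾ - ⅓)²*(-19) = (-13/12)²*(-19) = (169/144)*(-19) = -3211/144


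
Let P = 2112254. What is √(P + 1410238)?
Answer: 6*√97847 ≈ 1876.8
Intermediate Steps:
√(P + 1410238) = √(2112254 + 1410238) = √3522492 = 6*√97847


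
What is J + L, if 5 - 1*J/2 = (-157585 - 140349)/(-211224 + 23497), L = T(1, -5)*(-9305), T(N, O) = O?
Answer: 8735280077/187727 ≈ 46532.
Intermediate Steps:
L = 46525 (L = -5*(-9305) = 46525)
J = 1281402/187727 (J = 10 - 2*(-157585 - 140349)/(-211224 + 23497) = 10 - (-595868)/(-187727) = 10 - (-595868)*(-1)/187727 = 10 - 2*297934/187727 = 10 - 595868/187727 = 1281402/187727 ≈ 6.8259)
J + L = 1281402/187727 + 46525 = 8735280077/187727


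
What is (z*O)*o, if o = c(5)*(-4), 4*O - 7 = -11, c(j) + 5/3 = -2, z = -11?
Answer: 484/3 ≈ 161.33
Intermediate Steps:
c(j) = -11/3 (c(j) = -5/3 - 2 = -11/3)
O = -1 (O = 7/4 + (1/4)*(-11) = 7/4 - 11/4 = -1)
o = 44/3 (o = -11/3*(-4) = 44/3 ≈ 14.667)
(z*O)*o = -11*(-1)*(44/3) = 11*(44/3) = 484/3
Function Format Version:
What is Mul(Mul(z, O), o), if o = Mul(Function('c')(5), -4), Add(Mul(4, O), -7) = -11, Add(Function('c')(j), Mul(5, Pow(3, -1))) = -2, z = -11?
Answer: Rational(484, 3) ≈ 161.33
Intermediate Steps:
Function('c')(j) = Rational(-11, 3) (Function('c')(j) = Add(Rational(-5, 3), -2) = Rational(-11, 3))
O = -1 (O = Add(Rational(7, 4), Mul(Rational(1, 4), -11)) = Add(Rational(7, 4), Rational(-11, 4)) = -1)
o = Rational(44, 3) (o = Mul(Rational(-11, 3), -4) = Rational(44, 3) ≈ 14.667)
Mul(Mul(z, O), o) = Mul(Mul(-11, -1), Rational(44, 3)) = Mul(11, Rational(44, 3)) = Rational(484, 3)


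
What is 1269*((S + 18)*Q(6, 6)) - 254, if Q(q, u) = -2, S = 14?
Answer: -81470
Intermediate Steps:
1269*((S + 18)*Q(6, 6)) - 254 = 1269*((14 + 18)*(-2)) - 254 = 1269*(32*(-2)) - 254 = 1269*(-64) - 254 = -81216 - 254 = -81470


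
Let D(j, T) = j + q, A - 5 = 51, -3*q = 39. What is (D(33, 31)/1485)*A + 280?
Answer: 83384/297 ≈ 280.75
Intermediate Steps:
q = -13 (q = -⅓*39 = -13)
A = 56 (A = 5 + 51 = 56)
D(j, T) = -13 + j (D(j, T) = j - 13 = -13 + j)
(D(33, 31)/1485)*A + 280 = ((-13 + 33)/1485)*56 + 280 = (20*(1/1485))*56 + 280 = (4/297)*56 + 280 = 224/297 + 280 = 83384/297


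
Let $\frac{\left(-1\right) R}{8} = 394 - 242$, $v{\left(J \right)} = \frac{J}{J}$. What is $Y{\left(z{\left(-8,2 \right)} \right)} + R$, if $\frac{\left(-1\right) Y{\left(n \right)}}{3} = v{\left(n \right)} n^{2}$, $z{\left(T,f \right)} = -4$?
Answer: $-1264$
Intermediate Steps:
$v{\left(J \right)} = 1$
$Y{\left(n \right)} = - 3 n^{2}$ ($Y{\left(n \right)} = - 3 \cdot 1 n^{2} = - 3 n^{2}$)
$R = -1216$ ($R = - 8 \left(394 - 242\right) = \left(-8\right) 152 = -1216$)
$Y{\left(z{\left(-8,2 \right)} \right)} + R = - 3 \left(-4\right)^{2} - 1216 = \left(-3\right) 16 - 1216 = -48 - 1216 = -1264$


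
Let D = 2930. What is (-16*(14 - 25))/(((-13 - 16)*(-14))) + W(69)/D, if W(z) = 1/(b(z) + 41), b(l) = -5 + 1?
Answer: 9540283/22007230 ≈ 0.43351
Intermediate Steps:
b(l) = -4
W(z) = 1/37 (W(z) = 1/(-4 + 41) = 1/37)
(-16*(14 - 25))/(((-13 - 16)*(-14))) + W(69)/D = (-16*(14 - 25))/(((-13 - 16)*(-14))) + (1/37)/2930 = (-16*(-11))/((-29*(-14))) + (1/37)*(1/2930) = 176/406 + 1/108410 = 176*(1/406) + 1/108410 = 88/203 + 1/108410 = 9540283/22007230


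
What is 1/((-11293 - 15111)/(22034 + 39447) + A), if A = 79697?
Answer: 8783/699974979 ≈ 1.2548e-5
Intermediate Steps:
1/((-11293 - 15111)/(22034 + 39447) + A) = 1/((-11293 - 15111)/(22034 + 39447) + 79697) = 1/(-26404/61481 + 79697) = 1/(-26404*1/61481 + 79697) = 1/(-3772/8783 + 79697) = 1/(699974979/8783) = 8783/699974979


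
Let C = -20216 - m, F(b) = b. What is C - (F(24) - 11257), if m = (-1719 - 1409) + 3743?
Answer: -9598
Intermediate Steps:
m = 615 (m = -3128 + 3743 = 615)
C = -20831 (C = -20216 - 1*615 = -20216 - 615 = -20831)
C - (F(24) - 11257) = -20831 - (24 - 11257) = -20831 - 1*(-11233) = -20831 + 11233 = -9598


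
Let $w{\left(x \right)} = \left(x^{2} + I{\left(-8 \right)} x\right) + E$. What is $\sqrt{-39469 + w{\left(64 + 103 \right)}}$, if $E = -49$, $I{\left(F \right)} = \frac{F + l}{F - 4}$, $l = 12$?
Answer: $\frac{i \sqrt{105162}}{3} \approx 108.1 i$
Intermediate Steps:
$I{\left(F \right)} = \frac{12 + F}{-4 + F}$ ($I{\left(F \right)} = \frac{F + 12}{F - 4} = \frac{12 + F}{-4 + F}$)
$w{\left(x \right)} = -49 + x^{2} - \frac{x}{3}$ ($w{\left(x \right)} = \left(x^{2} + \frac{12 - 8}{-4 - 8} x\right) - 49 = \left(x^{2} + \frac{1}{-12} \cdot 4 x\right) - 49 = \left(x^{2} + \left(- \frac{1}{12}\right) 4 x\right) - 49 = \left(x^{2} - \frac{x}{3}\right) - 49 = -49 + x^{2} - \frac{x}{3}$)
$\sqrt{-39469 + w{\left(64 + 103 \right)}} = \sqrt{-39469 - \left(49 - \left(64 + 103\right)^{2} + \frac{64 + 103}{3}\right)} = \sqrt{-39469 - \left(\frac{314}{3} - 27889\right)} = \sqrt{-39469 - - \frac{83353}{3}} = \sqrt{-39469 + \frac{83353}{3}} = \sqrt{- \frac{35054}{3}} = \frac{i \sqrt{105162}}{3}$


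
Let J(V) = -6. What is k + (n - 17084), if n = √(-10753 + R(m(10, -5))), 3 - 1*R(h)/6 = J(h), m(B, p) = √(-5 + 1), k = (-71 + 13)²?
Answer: -13720 + I*√10699 ≈ -13720.0 + 103.44*I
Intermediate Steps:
k = 3364 (k = (-58)² = 3364)
m(B, p) = 2*I (m(B, p) = √(-4) = 2*I)
R(h) = 54 (R(h) = 18 - 6*(-6) = 18 + 36 = 54)
n = I*√10699 (n = √(-10753 + 54) = √(-10699) = I*√10699 ≈ 103.44*I)
k + (n - 17084) = 3364 + (I*√10699 - 17084) = 3364 + (-17084 + I*√10699) = -13720 + I*√10699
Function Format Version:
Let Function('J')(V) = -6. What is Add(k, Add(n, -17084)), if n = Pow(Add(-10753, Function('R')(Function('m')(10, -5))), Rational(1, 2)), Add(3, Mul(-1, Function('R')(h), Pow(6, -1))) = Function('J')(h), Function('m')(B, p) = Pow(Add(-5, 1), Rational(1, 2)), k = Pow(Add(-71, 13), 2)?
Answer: Add(-13720, Mul(I, Pow(10699, Rational(1, 2)))) ≈ Add(-13720., Mul(103.44, I))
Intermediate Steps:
k = 3364 (k = Pow(-58, 2) = 3364)
Function('m')(B, p) = Mul(2, I) (Function('m')(B, p) = Pow(-4, Rational(1, 2)) = Mul(2, I))
Function('R')(h) = 54 (Function('R')(h) = Add(18, Mul(-6, -6)) = Add(18, 36) = 54)
n = Mul(I, Pow(10699, Rational(1, 2))) (n = Pow(Add(-10753, 54), Rational(1, 2)) = Pow(-10699, Rational(1, 2)) = Mul(I, Pow(10699, Rational(1, 2))) ≈ Mul(103.44, I))
Add(k, Add(n, -17084)) = Add(3364, Add(Mul(I, Pow(10699, Rational(1, 2))), -17084)) = Add(3364, Add(-17084, Mul(I, Pow(10699, Rational(1, 2))))) = Add(-13720, Mul(I, Pow(10699, Rational(1, 2))))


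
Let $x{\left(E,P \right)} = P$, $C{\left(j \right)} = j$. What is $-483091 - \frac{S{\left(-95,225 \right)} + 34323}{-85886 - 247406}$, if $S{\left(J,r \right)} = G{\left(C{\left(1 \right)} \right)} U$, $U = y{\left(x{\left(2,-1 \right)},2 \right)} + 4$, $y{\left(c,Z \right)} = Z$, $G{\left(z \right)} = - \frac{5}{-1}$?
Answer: $- \frac{161010331219}{333292} \approx -4.8309 \cdot 10^{5}$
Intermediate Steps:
$G{\left(z \right)} = 5$ ($G{\left(z \right)} = \left(-5\right) \left(-1\right) = 5$)
$U = 6$ ($U = 2 + 4 = 6$)
$S{\left(J,r \right)} = 30$ ($S{\left(J,r \right)} = 5 \cdot 6 = 30$)
$-483091 - \frac{S{\left(-95,225 \right)} + 34323}{-85886 - 247406} = -483091 - \frac{30 + 34323}{-85886 - 247406} = -483091 - \frac{34353}{-333292} = -483091 - 34353 \left(- \frac{1}{333292}\right) = -483091 - - \frac{34353}{333292} = -483091 + \frac{34353}{333292} = - \frac{161010331219}{333292}$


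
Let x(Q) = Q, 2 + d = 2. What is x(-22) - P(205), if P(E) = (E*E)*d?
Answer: -22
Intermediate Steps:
d = 0 (d = -2 + 2 = 0)
P(E) = 0 (P(E) = (E*E)*0 = E²*0 = 0)
x(-22) - P(205) = -22 - 1*0 = -22 + 0 = -22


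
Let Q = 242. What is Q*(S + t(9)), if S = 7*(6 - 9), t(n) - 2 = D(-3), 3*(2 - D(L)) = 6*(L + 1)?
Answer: -3146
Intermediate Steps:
D(L) = -2*L (D(L) = 2 - 2*(L + 1) = 2 - 2*(1 + L) = 2 - (6 + 6*L)/3 = 2 + (-2 - 2*L) = -2*L)
t(n) = 8 (t(n) = 2 - 2*(-3) = 2 + 6 = 8)
S = -21 (S = 7*(-3) = -21)
Q*(S + t(9)) = 242*(-21 + 8) = 242*(-13) = -3146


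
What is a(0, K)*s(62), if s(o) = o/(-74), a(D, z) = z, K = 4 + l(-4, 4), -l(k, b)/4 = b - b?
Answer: -124/37 ≈ -3.3514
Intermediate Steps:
l(k, b) = 0 (l(k, b) = -4*(b - b) = -4*0 = 0)
K = 4 (K = 4 + 0 = 4)
s(o) = -o/74 (s(o) = o*(-1/74) = -o/74)
a(0, K)*s(62) = 4*(-1/74*62) = 4*(-31/37) = -124/37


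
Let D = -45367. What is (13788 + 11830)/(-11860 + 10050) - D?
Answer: 41044326/905 ≈ 45353.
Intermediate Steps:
(13788 + 11830)/(-11860 + 10050) - D = (13788 + 11830)/(-11860 + 10050) - 1*(-45367) = 25618/(-1810) + 45367 = 25618*(-1/1810) + 45367 = -12809/905 + 45367 = 41044326/905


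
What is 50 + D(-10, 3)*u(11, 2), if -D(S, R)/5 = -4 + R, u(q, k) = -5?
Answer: 25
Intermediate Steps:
D(S, R) = 20 - 5*R (D(S, R) = -5*(-4 + R) = 20 - 5*R)
50 + D(-10, 3)*u(11, 2) = 50 + (20 - 5*3)*(-5) = 50 + (20 - 15)*(-5) = 50 + 5*(-5) = 50 - 25 = 25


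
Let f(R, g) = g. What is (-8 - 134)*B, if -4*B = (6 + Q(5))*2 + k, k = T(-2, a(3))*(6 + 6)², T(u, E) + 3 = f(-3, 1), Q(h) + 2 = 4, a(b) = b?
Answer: -9656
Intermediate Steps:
Q(h) = 2 (Q(h) = -2 + 4 = 2)
T(u, E) = -2 (T(u, E) = -3 + 1 = -2)
k = -288 (k = -2*(6 + 6)² = -2*12² = -2*144 = -288)
B = 68 (B = -((6 + 2)*2 - 288)/4 = -(8*2 - 288)/4 = -(16 - 288)/4 = -¼*(-272) = 68)
(-8 - 134)*B = (-8 - 134)*68 = -142*68 = -9656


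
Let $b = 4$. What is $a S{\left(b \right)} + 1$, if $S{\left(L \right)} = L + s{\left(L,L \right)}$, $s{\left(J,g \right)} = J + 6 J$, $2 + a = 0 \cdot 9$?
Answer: $-63$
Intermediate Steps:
$a = -2$ ($a = -2 + 0 \cdot 9 = -2 + 0 = -2$)
$s{\left(J,g \right)} = 7 J$
$S{\left(L \right)} = 8 L$ ($S{\left(L \right)} = L + 7 L = 8 L$)
$a S{\left(b \right)} + 1 = - 2 \cdot 8 \cdot 4 + 1 = \left(-2\right) 32 + 1 = -64 + 1 = -63$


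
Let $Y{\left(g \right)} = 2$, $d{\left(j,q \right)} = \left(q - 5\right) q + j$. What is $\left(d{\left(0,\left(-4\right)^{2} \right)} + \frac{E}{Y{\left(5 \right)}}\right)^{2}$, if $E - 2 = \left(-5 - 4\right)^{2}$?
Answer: $\frac{189225}{4} \approx 47306.0$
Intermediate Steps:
$d{\left(j,q \right)} = j + q \left(-5 + q\right)$ ($d{\left(j,q \right)} = \left(-5 + q\right) q + j = q \left(-5 + q\right) + j = j + q \left(-5 + q\right)$)
$E = 83$ ($E = 2 + \left(-5 - 4\right)^{2} = 2 + \left(-9\right)^{2} = 2 + 81 = 83$)
$\left(d{\left(0,\left(-4\right)^{2} \right)} + \frac{E}{Y{\left(5 \right)}}\right)^{2} = \left(\left(0 + \left(\left(-4\right)^{2}\right)^{2} - 5 \left(-4\right)^{2}\right) + \frac{83}{2}\right)^{2} = \left(\left(0 + 16^{2} - 80\right) + 83 \cdot \frac{1}{2}\right)^{2} = \left(\left(0 + 256 - 80\right) + \frac{83}{2}\right)^{2} = \left(176 + \frac{83}{2}\right)^{2} = \left(\frac{435}{2}\right)^{2} = \frac{189225}{4}$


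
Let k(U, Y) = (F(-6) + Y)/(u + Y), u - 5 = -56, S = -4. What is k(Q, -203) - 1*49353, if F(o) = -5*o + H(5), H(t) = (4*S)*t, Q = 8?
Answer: -12535409/254 ≈ -49352.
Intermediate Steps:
u = -51 (u = 5 - 56 = -51)
H(t) = -16*t (H(t) = (4*(-4))*t = -16*t)
F(o) = -80 - 5*o (F(o) = -5*o - 16*5 = -5*o - 80 = -80 - 5*o)
k(U, Y) = (-50 + Y)/(-51 + Y) (k(U, Y) = ((-80 - 5*(-6)) + Y)/(-51 + Y) = ((-80 + 30) + Y)/(-51 + Y) = (-50 + Y)/(-51 + Y))
k(Q, -203) - 1*49353 = (-50 - 203)/(-51 - 203) - 1*49353 = -253/(-254) - 49353 = -1/254*(-253) - 49353 = 253/254 - 49353 = -12535409/254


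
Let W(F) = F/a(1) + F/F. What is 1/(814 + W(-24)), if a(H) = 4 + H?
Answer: 5/4051 ≈ 0.0012343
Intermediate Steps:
W(F) = 1 + F/5 (W(F) = F/(4 + 1) + F/F = F/5 + 1 = 1 + F/5)
1/(814 + W(-24)) = 1/(814 + (1 + (⅕)*(-24))) = 1/(814 + (1 - 24/5)) = 1/(814 - 19/5) = 1/(4051/5) = 5/4051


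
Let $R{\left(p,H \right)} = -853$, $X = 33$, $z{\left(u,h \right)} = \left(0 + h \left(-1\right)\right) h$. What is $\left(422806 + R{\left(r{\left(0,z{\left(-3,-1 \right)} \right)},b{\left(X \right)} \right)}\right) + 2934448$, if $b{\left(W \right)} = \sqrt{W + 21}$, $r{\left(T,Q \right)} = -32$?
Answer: $3356401$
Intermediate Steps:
$z{\left(u,h \right)} = - h^{2}$ ($z{\left(u,h \right)} = \left(0 - h\right) h = - h h = - h^{2}$)
$b{\left(W \right)} = \sqrt{21 + W}$
$\left(422806 + R{\left(r{\left(0,z{\left(-3,-1 \right)} \right)},b{\left(X \right)} \right)}\right) + 2934448 = \left(422806 - 853\right) + 2934448 = 421953 + 2934448 = 3356401$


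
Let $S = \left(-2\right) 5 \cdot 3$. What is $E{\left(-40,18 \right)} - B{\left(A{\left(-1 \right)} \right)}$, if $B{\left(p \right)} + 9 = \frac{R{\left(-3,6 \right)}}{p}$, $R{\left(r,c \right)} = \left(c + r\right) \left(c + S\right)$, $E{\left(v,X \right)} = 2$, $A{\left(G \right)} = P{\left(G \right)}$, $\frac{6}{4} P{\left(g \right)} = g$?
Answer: $-97$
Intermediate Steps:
$P{\left(g \right)} = \frac{2 g}{3}$
$A{\left(G \right)} = \frac{2 G}{3}$
$S = -30$ ($S = \left(-10\right) 3 = -30$)
$R{\left(r,c \right)} = \left(-30 + c\right) \left(c + r\right)$ ($R{\left(r,c \right)} = \left(c + r\right) \left(c - 30\right) = \left(c + r\right) \left(-30 + c\right) = \left(-30 + c\right) \left(c + r\right)$)
$B{\left(p \right)} = -9 - \frac{72}{p}$ ($B{\left(p \right)} = -9 + \frac{6^{2} - 180 - -90 + 6 \left(-3\right)}{p} = -9 + \frac{36 - 180 + 90 - 18}{p} = -9 - \frac{72}{p}$)
$E{\left(-40,18 \right)} - B{\left(A{\left(-1 \right)} \right)} = 2 - \left(-9 - \frac{72}{\frac{2}{3} \left(-1\right)}\right) = 2 - \left(-9 - \frac{72}{- \frac{2}{3}}\right) = 2 - \left(-9 - -108\right) = 2 - \left(-9 + 108\right) = 2 - 99 = -97$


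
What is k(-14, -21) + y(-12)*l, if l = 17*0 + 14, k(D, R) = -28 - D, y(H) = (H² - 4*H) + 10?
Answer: 2814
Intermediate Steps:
y(H) = 10 + H² - 4*H
l = 14 (l = 0 + 14 = 14)
k(-14, -21) + y(-12)*l = (-28 - 1*(-14)) + (10 + (-12)² - 4*(-12))*14 = (-28 + 14) + (10 + 144 + 48)*14 = -14 + 202*14 = -14 + 2828 = 2814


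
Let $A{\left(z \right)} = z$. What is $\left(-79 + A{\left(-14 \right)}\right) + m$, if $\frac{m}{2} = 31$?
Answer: $-31$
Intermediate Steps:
$m = 62$ ($m = 2 \cdot 31 = 62$)
$\left(-79 + A{\left(-14 \right)}\right) + m = \left(-79 - 14\right) + 62 = -93 + 62 = -31$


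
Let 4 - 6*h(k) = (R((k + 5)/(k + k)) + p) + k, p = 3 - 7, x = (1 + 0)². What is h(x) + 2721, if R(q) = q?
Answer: 8165/3 ≈ 2721.7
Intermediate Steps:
x = 1 (x = 1² = 1)
p = -4
h(k) = 4/3 - k/6 - (5 + k)/(12*k) (h(k) = ⅔ - (((k + 5)/(k + k) - 4) + k)/6 = ⅔ - (((5 + k)/((2*k)) - 4) + k)/6 = ⅔ - (((5 + k)*(1/(2*k)) - 4) + k)/6 = ⅔ - (((5 + k)/(2*k) - 4) + k)/6 = ⅔ - ((-4 + (5 + k)/(2*k)) + k)/6 = ⅔ - (-4 + k + (5 + k)/(2*k))/6 = ⅔ + (⅔ - k/6 - (5 + k)/(12*k)) = 4/3 - k/6 - (5 + k)/(12*k))
h(x) + 2721 = (5/4 - 5/12/1 - ⅙*1) + 2721 = (5/4 - 5/12*1 - ⅙) + 2721 = (5/4 - 5/12 - ⅙) + 2721 = ⅔ + 2721 = 8165/3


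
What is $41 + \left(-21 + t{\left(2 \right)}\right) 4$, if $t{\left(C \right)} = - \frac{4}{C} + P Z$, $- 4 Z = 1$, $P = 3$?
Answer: $-54$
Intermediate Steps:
$Z = - \frac{1}{4}$ ($Z = \left(- \frac{1}{4}\right) 1 = - \frac{1}{4} \approx -0.25$)
$t{\left(C \right)} = - \frac{3}{4} - \frac{4}{C}$ ($t{\left(C \right)} = - \frac{4}{C} + 3 \left(- \frac{1}{4}\right) = - \frac{4}{C} - \frac{3}{4} = - \frac{3}{4} - \frac{4}{C}$)
$41 + \left(-21 + t{\left(2 \right)}\right) 4 = 41 + \left(-21 - \left(\frac{3}{4} + \frac{4}{2}\right)\right) 4 = 41 + \left(-21 - \frac{11}{4}\right) 4 = 41 - 95 = -54$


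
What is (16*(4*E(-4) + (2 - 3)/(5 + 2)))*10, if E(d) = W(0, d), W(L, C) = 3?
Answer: 13280/7 ≈ 1897.1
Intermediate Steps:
E(d) = 3
(16*(4*E(-4) + (2 - 3)/(5 + 2)))*10 = (16*(4*3 + (2 - 3)/(5 + 2)))*10 = (16*(12 - 1/7))*10 = (16*(83/7))*10 = (1328/7)*10 = 13280/7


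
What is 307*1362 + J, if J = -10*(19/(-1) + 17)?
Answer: 418154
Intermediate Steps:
J = 20 (J = -10*(19*(-1) + 17) = -10*(-19 + 17) = -10*(-2) = 20)
307*1362 + J = 307*1362 + 20 = 418134 + 20 = 418154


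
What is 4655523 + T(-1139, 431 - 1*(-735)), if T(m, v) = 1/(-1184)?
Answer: 5512139231/1184 ≈ 4.6555e+6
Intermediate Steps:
T(m, v) = -1/1184
4655523 + T(-1139, 431 - 1*(-735)) = 4655523 - 1/1184 = 5512139231/1184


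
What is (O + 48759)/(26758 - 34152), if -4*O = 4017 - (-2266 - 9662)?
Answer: -179091/29576 ≈ -6.0553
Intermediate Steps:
O = -15945/4 (O = -(4017 - (-2266 - 9662))/4 = -(4017 - 1*(-11928))/4 = -(4017 + 11928)/4 = -¼*15945 = -15945/4 ≈ -3986.3)
(O + 48759)/(26758 - 34152) = (-15945/4 + 48759)/(26758 - 34152) = (179091/4)/(-7394) = (179091/4)*(-1/7394) = -179091/29576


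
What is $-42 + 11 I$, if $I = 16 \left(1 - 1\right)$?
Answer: $-42$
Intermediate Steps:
$I = 0$ ($I = 16 \left(1 - 1\right) = 16 \cdot 0 = 0$)
$-42 + 11 I = -42 + 11 \cdot 0 = -42 + 0 = -42$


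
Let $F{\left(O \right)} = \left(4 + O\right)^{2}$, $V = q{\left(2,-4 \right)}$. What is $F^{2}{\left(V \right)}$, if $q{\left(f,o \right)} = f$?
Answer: $1296$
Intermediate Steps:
$V = 2$
$F^{2}{\left(V \right)} = \left(\left(4 + 2\right)^{2}\right)^{2} = \left(6^{2}\right)^{2} = 36^{2} = 1296$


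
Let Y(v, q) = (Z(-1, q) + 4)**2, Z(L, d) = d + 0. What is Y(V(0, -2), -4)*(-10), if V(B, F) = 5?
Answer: 0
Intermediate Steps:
Z(L, d) = d
Y(v, q) = (4 + q)**2 (Y(v, q) = (q + 4)**2 = (4 + q)**2)
Y(V(0, -2), -4)*(-10) = (4 - 4)**2*(-10) = 0**2*(-10) = 0*(-10) = 0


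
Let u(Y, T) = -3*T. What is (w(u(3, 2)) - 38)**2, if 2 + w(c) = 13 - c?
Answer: 441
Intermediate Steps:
w(c) = 11 - c (w(c) = -2 + (13 - c) = 11 - c)
(w(u(3, 2)) - 38)**2 = ((11 - (-3)*2) - 38)**2 = ((11 - 1*(-6)) - 38)**2 = ((11 + 6) - 38)**2 = (17 - 38)**2 = (-21)**2 = 441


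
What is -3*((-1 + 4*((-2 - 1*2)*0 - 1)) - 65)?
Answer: 210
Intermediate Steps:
-3*((-1 + 4*((-2 - 1*2)*0 - 1)) - 65) = -3*((-1 + 4*((-2 - 2)*0 - 1)) - 65) = -3*((-1 + 4*(-4*0 - 1)) - 65) = -3*((-1 + 4*(0 - 1)) - 65) = -3*((-1 + 4*(-1)) - 65) = -3*((-1 - 4) - 65) = -3*(-5 - 65) = -3*(-70) = 210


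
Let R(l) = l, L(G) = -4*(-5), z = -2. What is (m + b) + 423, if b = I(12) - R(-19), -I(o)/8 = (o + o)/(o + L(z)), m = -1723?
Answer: -1287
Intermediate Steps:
L(G) = 20
I(o) = -16*o/(20 + o) (I(o) = -8*(o + o)/(o + 20) = -8*2*o/(20 + o) = -16*o/(20 + o))
b = 13 (b = -16*12/(20 + 12) - 1*(-19) = -16*12/32 + 19 = -16*12*1/32 + 19 = -6 + 19 = 13)
(m + b) + 423 = (-1723 + 13) + 423 = -1710 + 423 = -1287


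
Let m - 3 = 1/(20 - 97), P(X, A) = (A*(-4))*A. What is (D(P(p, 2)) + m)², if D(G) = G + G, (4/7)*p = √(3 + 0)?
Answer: 4990756/5929 ≈ 841.75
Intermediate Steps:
p = 7*√3/4 (p = 7*√(3 + 0)/4 = 7*√3/4 ≈ 3.0311)
P(X, A) = -4*A² (P(X, A) = (-4*A)*A = -4*A²)
m = 230/77 (m = 3 + 1/(20 - 97) = 3 + 1/(-77) = 3 - 1/77 = 230/77 ≈ 2.9870)
D(G) = 2*G
(D(P(p, 2)) + m)² = (2*(-4*2²) + 230/77)² = (2*(-4*4) + 230/77)² = (2*(-16) + 230/77)² = (-32 + 230/77)² = (-2234/77)² = 4990756/5929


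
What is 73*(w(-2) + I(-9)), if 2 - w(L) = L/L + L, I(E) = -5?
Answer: -146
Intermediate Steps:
w(L) = 1 - L (w(L) = 2 - (L/L + L) = 2 - (1 + L) = 2 + (-1 - L) = 1 - L)
73*(w(-2) + I(-9)) = 73*((1 - 1*(-2)) - 5) = 73*((1 + 2) - 5) = 73*(3 - 5) = 73*(-2) = -146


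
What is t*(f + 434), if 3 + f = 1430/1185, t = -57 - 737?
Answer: -81331802/237 ≈ -3.4317e+5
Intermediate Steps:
t = -794
f = -425/237 (f = -3 + 1430/1185 = -3 + 1430*(1/1185) = -3 + 286/237 = -425/237 ≈ -1.7932)
t*(f + 434) = -794*(-425/237 + 434) = -794*102433/237 = -81331802/237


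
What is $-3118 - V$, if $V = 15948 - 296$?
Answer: $-18770$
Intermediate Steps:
$V = 15652$ ($V = 15948 - 296 = 15652$)
$-3118 - V = -3118 - 15652 = -18770$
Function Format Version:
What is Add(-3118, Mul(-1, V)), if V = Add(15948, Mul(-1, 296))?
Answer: -18770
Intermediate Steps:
V = 15652 (V = Add(15948, -296) = 15652)
Add(-3118, Mul(-1, V)) = Add(-3118, Mul(-1, 15652)) = Add(-3118, -15652) = -18770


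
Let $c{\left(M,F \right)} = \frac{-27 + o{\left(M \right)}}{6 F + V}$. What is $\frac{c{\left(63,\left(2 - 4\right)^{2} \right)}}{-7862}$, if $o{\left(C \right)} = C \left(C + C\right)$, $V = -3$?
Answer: $- \frac{2637}{55034} \approx -0.047916$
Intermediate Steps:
$o{\left(C \right)} = 2 C^{2}$ ($o{\left(C \right)} = C 2 C = 2 C^{2}$)
$c{\left(M,F \right)} = \frac{-27 + 2 M^{2}}{-3 + 6 F}$ ($c{\left(M,F \right)} = \frac{-27 + 2 M^{2}}{6 F - 3} = \frac{-27 + 2 M^{2}}{-3 + 6 F}$)
$\frac{c{\left(63,\left(2 - 4\right)^{2} \right)}}{-7862} = \frac{\frac{1}{3} \frac{1}{-1 + 2 \left(2 - 4\right)^{2}} \left(-27 + 2 \cdot 63^{2}\right)}{-7862} = \frac{-27 + 2 \cdot 3969}{3 \left(-1 + 2 \left(-2\right)^{2}\right)} \left(- \frac{1}{7862}\right) = \frac{-27 + 7938}{3 \left(-1 + 2 \cdot 4\right)} \left(- \frac{1}{7862}\right) = \frac{1}{3} \frac{1}{-1 + 8} \cdot 7911 \left(- \frac{1}{7862}\right) = \frac{1}{3} \cdot \frac{1}{7} \cdot 7911 \left(- \frac{1}{7862}\right) = \frac{2637}{7} \left(- \frac{1}{7862}\right) = - \frac{2637}{55034}$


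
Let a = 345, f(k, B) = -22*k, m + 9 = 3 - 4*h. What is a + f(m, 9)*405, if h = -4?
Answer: -88755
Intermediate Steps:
m = 10 (m = -9 + (3 - 4*(-4)) = -9 + (3 + 16) = -9 + 19 = 10)
a + f(m, 9)*405 = 345 - 22*10*405 = 345 - 220*405 = 345 - 89100 = -88755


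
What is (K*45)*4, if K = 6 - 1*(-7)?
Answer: 2340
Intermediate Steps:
K = 13 (K = 6 + 7 = 13)
(K*45)*4 = (13*45)*4 = 585*4 = 2340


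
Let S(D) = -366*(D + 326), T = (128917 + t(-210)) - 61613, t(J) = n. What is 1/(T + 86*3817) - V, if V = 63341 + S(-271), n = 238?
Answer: -17103086643/395804 ≈ -43211.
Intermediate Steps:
t(J) = 238
T = 67542 (T = (128917 + 238) - 61613 = 129155 - 61613 = 67542)
S(D) = -119316 - 366*D (S(D) = -366*(326 + D) = -119316 - 366*D)
V = 43211 (V = 63341 + (-119316 - 366*(-271)) = 63341 + (-119316 + 99186) = 63341 - 20130 = 43211)
1/(T + 86*3817) - V = 1/(67542 + 86*3817) - 1*43211 = 1/(67542 + 328262) - 43211 = 1/395804 - 43211 = -17103086643/395804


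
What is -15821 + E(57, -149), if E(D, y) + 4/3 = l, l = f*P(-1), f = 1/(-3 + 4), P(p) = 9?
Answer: -47440/3 ≈ -15813.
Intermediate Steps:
f = 1 (f = 1/1 = 1)
l = 9 (l = 1*9 = 9)
E(D, y) = 23/3 (E(D, y) = -4/3 + 9 = 23/3)
-15821 + E(57, -149) = -15821 + 23/3 = -47440/3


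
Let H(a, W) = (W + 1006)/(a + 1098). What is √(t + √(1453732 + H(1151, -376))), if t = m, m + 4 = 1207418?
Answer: √(6107101219414 + 2249*√7352979326602)/2249 ≈ 1099.4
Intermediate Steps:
H(a, W) = (1006 + W)/(1098 + a)
m = 1207414 (m = -4 + 1207418 = 1207414)
t = 1207414
√(t + √(1453732 + H(1151, -376))) = √(1207414 + √(1453732 + (1006 - 376)/(1098 + 1151))) = √(1207414 + √(1453732 + 630/2249)) = √(1207414 + √(3269443898/2249)) = √(1207414 + √7352979326602/2249)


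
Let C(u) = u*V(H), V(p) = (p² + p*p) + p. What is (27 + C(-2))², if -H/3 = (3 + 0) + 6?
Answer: 8037225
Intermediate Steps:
H = -27 (H = -3*((3 + 0) + 6) = -3*(3 + 6) = -3*9 = -27)
V(p) = p + 2*p² (V(p) = (p² + p²) + p = 2*p² + p = p + 2*p²)
C(u) = 1431*u (C(u) = u*(-27*(1 + 2*(-27))) = u*(-27*(1 - 54)) = u*(-27*(-53)) = u*1431 = 1431*u)
(27 + C(-2))² = (27 + 1431*(-2))² = (27 - 2862)² = (-2835)² = 8037225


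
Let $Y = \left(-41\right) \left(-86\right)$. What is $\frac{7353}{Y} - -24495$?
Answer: $\frac{2008761}{82} \approx 24497.0$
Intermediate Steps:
$Y = 3526$
$\frac{7353}{Y} - -24495 = \frac{7353}{3526} - -24495 = 7353 \cdot \frac{1}{3526} + 24495 = \frac{171}{82} + 24495 = \frac{2008761}{82}$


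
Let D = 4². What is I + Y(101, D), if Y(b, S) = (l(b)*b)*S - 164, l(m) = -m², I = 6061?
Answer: -16478919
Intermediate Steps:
D = 16
Y(b, S) = -164 - S*b³ (Y(b, S) = ((-b²)*b)*S - 164 = (-b³)*S - 164 = -S*b³ - 164 = -164 - S*b³)
I + Y(101, D) = 6061 + (-164 - 1*16*101³) = 6061 + (-164 - 1*16*1030301) = 6061 + (-164 - 16484816) = 6061 - 16484980 = -16478919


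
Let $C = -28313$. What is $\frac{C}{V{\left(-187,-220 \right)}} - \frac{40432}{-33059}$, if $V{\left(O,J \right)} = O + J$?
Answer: $\frac{952455291}{13455013} \approx 70.788$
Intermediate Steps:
$V{\left(O,J \right)} = J + O$
$\frac{C}{V{\left(-187,-220 \right)}} - \frac{40432}{-33059} = - \frac{28313}{-220 - 187} - \frac{40432}{-33059} = - \frac{28313}{-407} - - \frac{40432}{33059} = \left(-28313\right) \left(- \frac{1}{407}\right) + \frac{40432}{33059} = \frac{28313}{407} + \frac{40432}{33059} = \frac{952455291}{13455013}$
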